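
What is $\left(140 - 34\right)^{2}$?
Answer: $11236$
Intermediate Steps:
$\left(140 - 34\right)^{2} = 106^{2} = 11236$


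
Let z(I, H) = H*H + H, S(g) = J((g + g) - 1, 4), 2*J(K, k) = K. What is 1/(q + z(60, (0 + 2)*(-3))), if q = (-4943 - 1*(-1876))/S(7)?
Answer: -13/5744 ≈ -0.0022632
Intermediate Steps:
J(K, k) = K/2
S(g) = -½ + g (S(g) = ((g + g) - 1)/2 = (2*g - 1)/2 = (-1 + 2*g)/2 = -½ + g)
z(I, H) = H + H² (z(I, H) = H² + H = H + H²)
q = -6134/13 (q = (-4943 - 1*(-1876))/(-½ + 7) = (-4943 + 1876)/(13/2) = -3067*2/13 = -6134/13 ≈ -471.85)
1/(q + z(60, (0 + 2)*(-3))) = 1/(-6134/13 + ((0 + 2)*(-3))*(1 + (0 + 2)*(-3))) = 1/(-6134/13 + (2*(-3))*(1 + 2*(-3))) = 1/(-6134/13 - 6*(1 - 6)) = 1/(-6134/13 - 6*(-5)) = 1/(-6134/13 + 30) = 1/(-5744/13) = -13/5744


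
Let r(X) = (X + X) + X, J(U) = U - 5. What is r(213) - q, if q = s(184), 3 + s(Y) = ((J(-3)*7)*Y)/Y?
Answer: 698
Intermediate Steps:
J(U) = -5 + U
r(X) = 3*X (r(X) = 2*X + X = 3*X)
s(Y) = -59 (s(Y) = -3 + (((-5 - 3)*7)*Y)/Y = -3 + ((-8*7)*Y)/Y = -3 + (-56*Y)/Y = -3 - 56 = -59)
q = -59
r(213) - q = 3*213 - 1*(-59) = 639 + 59 = 698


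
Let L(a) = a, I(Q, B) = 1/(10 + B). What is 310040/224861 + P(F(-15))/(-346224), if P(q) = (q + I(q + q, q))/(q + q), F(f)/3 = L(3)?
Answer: 9177841537057/6656369500872 ≈ 1.3788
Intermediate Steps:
F(f) = 9 (F(f) = 3*3 = 9)
P(q) = (q + 1/(10 + q))/(2*q) (P(q) = (q + 1/(10 + q))/(q + q) = (q + 1/(10 + q))/((2*q)) = (q + 1/(10 + q))*(1/(2*q)) = (q + 1/(10 + q))/(2*q))
310040/224861 + P(F(-15))/(-346224) = 310040/224861 + ((½)*(1 + 9*(10 + 9))/(9*(10 + 9)))/(-346224) = 310040*(1/224861) + ((½)*(⅑)*(1 + 9*19)/19)*(-1/346224) = 310040/224861 + ((½)*(⅑)*(1/19)*(1 + 171))*(-1/346224) = 310040/224861 + ((½)*(⅑)*(1/19)*172)*(-1/346224) = 310040/224861 + (86/171)*(-1/346224) = 310040/224861 - 43/29602152 = 9177841537057/6656369500872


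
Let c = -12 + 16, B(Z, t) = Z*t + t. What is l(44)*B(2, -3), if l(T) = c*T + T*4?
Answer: -3168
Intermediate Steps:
B(Z, t) = t + Z*t
c = 4
l(T) = 8*T (l(T) = 4*T + T*4 = 4*T + 4*T = 8*T)
l(44)*B(2, -3) = (8*44)*(-3*(1 + 2)) = 352*(-3*3) = 352*(-9) = -3168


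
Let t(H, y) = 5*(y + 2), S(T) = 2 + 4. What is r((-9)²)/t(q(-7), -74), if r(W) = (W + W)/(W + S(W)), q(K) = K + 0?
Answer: -3/580 ≈ -0.0051724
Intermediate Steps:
S(T) = 6
q(K) = K
t(H, y) = 10 + 5*y (t(H, y) = 5*(2 + y) = 10 + 5*y)
r(W) = 2*W/(6 + W) (r(W) = (W + W)/(W + 6) = (2*W)/(6 + W) = 2*W/(6 + W))
r((-9)²)/t(q(-7), -74) = (2*(-9)²/(6 + (-9)²))/(10 + 5*(-74)) = (2*81/(6 + 81))/(10 - 370) = (2*81/87)/(-360) = (2*81*(1/87))*(-1/360) = (54/29)*(-1/360) = -3/580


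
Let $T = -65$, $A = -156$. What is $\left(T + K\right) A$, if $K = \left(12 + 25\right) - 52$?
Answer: $12480$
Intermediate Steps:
$K = -15$ ($K = 37 - 52 = -15$)
$\left(T + K\right) A = \left(-65 - 15\right) \left(-156\right) = \left(-80\right) \left(-156\right) = 12480$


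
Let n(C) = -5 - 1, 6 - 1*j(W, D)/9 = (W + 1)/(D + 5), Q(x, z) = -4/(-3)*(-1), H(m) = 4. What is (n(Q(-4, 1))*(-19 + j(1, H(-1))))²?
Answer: 39204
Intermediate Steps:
Q(x, z) = -4/3 (Q(x, z) = -4*(-⅓)*(-1) = (4/3)*(-1) = -4/3)
j(W, D) = 54 - 9*(1 + W)/(5 + D) (j(W, D) = 54 - 9*(W + 1)/(D + 5) = 54 - 9*(1 + W)/(5 + D))
n(C) = -6
(n(Q(-4, 1))*(-19 + j(1, H(-1))))² = (-6*(-19 + 9*(29 - 1*1 + 6*4)/(5 + 4)))² = (-6*(-19 + 9*(29 - 1 + 24)/9))² = (-6*(-19 + 9*(⅑)*52))² = (-6*(-19 + 52))² = (-6*33)² = (-198)² = 39204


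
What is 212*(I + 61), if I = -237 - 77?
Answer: -53636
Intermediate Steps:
I = -314
212*(I + 61) = 212*(-314 + 61) = 212*(-253) = -53636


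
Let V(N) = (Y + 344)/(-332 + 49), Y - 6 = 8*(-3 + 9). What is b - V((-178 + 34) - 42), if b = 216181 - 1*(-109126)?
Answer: 92062279/283 ≈ 3.2531e+5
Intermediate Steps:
Y = 54 (Y = 6 + 8*(-3 + 9) = 6 + 8*6 = 6 + 48 = 54)
V(N) = -398/283 (V(N) = (54 + 344)/(-332 + 49) = 398/(-283) = 398*(-1/283) = -398/283)
b = 325307 (b = 216181 + 109126 = 325307)
b - V((-178 + 34) - 42) = 325307 - 1*(-398/283) = 325307 + 398/283 = 92062279/283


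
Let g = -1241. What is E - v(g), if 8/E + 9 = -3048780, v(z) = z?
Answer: 3783547141/3048789 ≈ 1241.0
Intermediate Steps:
E = -8/3048789 (E = 8/(-9 - 3048780) = 8/(-3048789) = 8*(-1/3048789) = -8/3048789 ≈ -2.6240e-6)
E - v(g) = -8/3048789 - 1*(-1241) = -8/3048789 + 1241 = 3783547141/3048789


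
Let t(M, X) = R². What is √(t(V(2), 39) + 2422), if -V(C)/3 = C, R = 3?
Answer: √2431 ≈ 49.305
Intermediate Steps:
V(C) = -3*C
t(M, X) = 9 (t(M, X) = 3² = 9)
√(t(V(2), 39) + 2422) = √(9 + 2422) = √2431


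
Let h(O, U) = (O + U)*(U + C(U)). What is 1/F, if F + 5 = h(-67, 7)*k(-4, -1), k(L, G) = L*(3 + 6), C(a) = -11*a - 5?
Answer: -1/162005 ≈ -6.1726e-6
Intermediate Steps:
C(a) = -5 - 11*a
k(L, G) = 9*L (k(L, G) = L*9 = 9*L)
h(O, U) = (-5 - 10*U)*(O + U) (h(O, U) = (O + U)*(U + (-5 - 11*U)) = (O + U)*(-5 - 10*U) = (-5 - 10*U)*(O + U))
F = -162005 (F = -5 + (-10*7² - 5*(-67) - 5*7 - 10*(-67)*7)*(9*(-4)) = -5 + (-10*49 + 335 - 35 + 4690)*(-36) = -5 + (-490 + 335 - 35 + 4690)*(-36) = -5 + 4500*(-36) = -5 - 162000 = -162005)
1/F = 1/(-162005) = -1/162005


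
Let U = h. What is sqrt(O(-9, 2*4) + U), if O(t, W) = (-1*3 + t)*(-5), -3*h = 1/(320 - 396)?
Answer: sqrt(779817)/114 ≈ 7.7462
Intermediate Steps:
h = 1/228 (h = -1/(3*(320 - 396)) = -1/3/(-76) = -1/3*(-1/76) = 1/228 ≈ 0.0043860)
O(t, W) = 15 - 5*t (O(t, W) = (-3 + t)*(-5) = 15 - 5*t)
U = 1/228 ≈ 0.0043860
sqrt(O(-9, 2*4) + U) = sqrt((15 - 5*(-9)) + 1/228) = sqrt((15 + 45) + 1/228) = sqrt(60 + 1/228) = sqrt(13681/228) = sqrt(779817)/114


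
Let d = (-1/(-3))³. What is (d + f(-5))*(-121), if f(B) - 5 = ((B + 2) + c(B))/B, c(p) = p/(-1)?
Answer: -75746/135 ≈ -561.08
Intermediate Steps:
c(p) = -p (c(p) = p*(-1) = -p)
f(B) = 5 + 2/B (f(B) = 5 + ((B + 2) - B)/B = 5 + ((2 + B) - B)/B = 5 + 2/B)
d = 1/27 (d = (-1*(-⅓))³ = (⅓)³ = 1/27 ≈ 0.037037)
(d + f(-5))*(-121) = (1/27 + (5 + 2/(-5)))*(-121) = (1/27 + (5 + 2*(-⅕)))*(-121) = (1/27 + (5 - ⅖))*(-121) = (1/27 + 23/5)*(-121) = (626/135)*(-121) = -75746/135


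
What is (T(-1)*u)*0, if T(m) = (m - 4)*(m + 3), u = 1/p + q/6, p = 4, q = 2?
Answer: 0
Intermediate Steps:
u = 7/12 (u = 1/4 + 2/6 = 1*(¼) + 2*(⅙) = ¼ + ⅓ = 7/12 ≈ 0.58333)
T(m) = (-4 + m)*(3 + m)
(T(-1)*u)*0 = ((-12 + (-1)² - 1*(-1))*(7/12))*0 = ((-12 + 1 + 1)*(7/12))*0 = -10*7/12*0 = -35/6*0 = 0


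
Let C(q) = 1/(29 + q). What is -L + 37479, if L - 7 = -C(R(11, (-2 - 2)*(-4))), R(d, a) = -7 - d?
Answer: 412193/11 ≈ 37472.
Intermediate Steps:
L = 76/11 (L = 7 - 1/(29 + (-7 - 1*11)) = 7 - 1/(29 + (-7 - 11)) = 7 - 1/(29 - 18) = 7 - 1/11 = 76/11 ≈ 6.9091)
-L + 37479 = -1*76/11 + 37479 = -76/11 + 37479 = 412193/11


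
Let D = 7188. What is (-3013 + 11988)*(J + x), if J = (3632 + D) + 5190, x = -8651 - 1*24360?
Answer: -152583975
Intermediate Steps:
x = -33011 (x = -8651 - 24360 = -33011)
J = 16010 (J = (3632 + 7188) + 5190 = 10820 + 5190 = 16010)
(-3013 + 11988)*(J + x) = (-3013 + 11988)*(16010 - 33011) = 8975*(-17001) = -152583975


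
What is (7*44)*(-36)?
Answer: -11088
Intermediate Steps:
(7*44)*(-36) = 308*(-36) = -11088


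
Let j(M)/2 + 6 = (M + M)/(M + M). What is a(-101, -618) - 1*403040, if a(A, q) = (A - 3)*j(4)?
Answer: -402000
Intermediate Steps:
j(M) = -10 (j(M) = -12 + 2*((M + M)/(M + M)) = -12 + 2*((2*M)/((2*M))) = -12 + 2*((2*M)*(1/(2*M))) = -12 + 2*1 = -12 + 2 = -10)
a(A, q) = 30 - 10*A (a(A, q) = (A - 3)*(-10) = (-3 + A)*(-10) = 30 - 10*A)
a(-101, -618) - 1*403040 = (30 - 10*(-101)) - 1*403040 = (30 + 1010) - 403040 = 1040 - 403040 = -402000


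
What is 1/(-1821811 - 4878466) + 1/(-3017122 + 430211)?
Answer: -9287188/17333020274347 ≈ -5.3581e-7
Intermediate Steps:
1/(-1821811 - 4878466) + 1/(-3017122 + 430211) = 1/(-6700277) + 1/(-2586911) = -1/6700277 - 1/2586911 = -9287188/17333020274347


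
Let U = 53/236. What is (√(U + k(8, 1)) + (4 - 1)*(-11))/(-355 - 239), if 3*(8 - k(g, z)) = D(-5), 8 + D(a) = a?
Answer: 1/18 - √1573707/210276 ≈ 0.049590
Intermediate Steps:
D(a) = -8 + a
k(g, z) = 37/3 (k(g, z) = 8 - (-8 - 5)/3 = 8 - ⅓*(-13) = 8 + 13/3 = 37/3)
U = 53/236 (U = 53*(1/236) = 53/236 ≈ 0.22458)
(√(U + k(8, 1)) + (4 - 1)*(-11))/(-355 - 239) = (√(53/236 + 37/3) + (4 - 1)*(-11))/(-355 - 239) = (√(8891/708) + 3*(-11))/(-594) = (√1573707/354 - 33)*(-1/594) = (-33 + √1573707/354)*(-1/594) = 1/18 - √1573707/210276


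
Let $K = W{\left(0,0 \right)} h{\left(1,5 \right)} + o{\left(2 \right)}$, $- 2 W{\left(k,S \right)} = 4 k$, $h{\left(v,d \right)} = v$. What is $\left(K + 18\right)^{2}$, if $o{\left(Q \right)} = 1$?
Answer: $361$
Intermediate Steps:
$W{\left(k,S \right)} = - 2 k$ ($W{\left(k,S \right)} = - \frac{4 k}{2} = - 2 k$)
$K = 1$ ($K = \left(-2\right) 0 \cdot 1 + 1 = 0 \cdot 1 + 1 = 0 + 1 = 1$)
$\left(K + 18\right)^{2} = \left(1 + 18\right)^{2} = 19^{2} = 361$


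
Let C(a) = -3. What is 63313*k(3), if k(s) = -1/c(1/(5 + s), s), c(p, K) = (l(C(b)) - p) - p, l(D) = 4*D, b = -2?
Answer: 253252/49 ≈ 5168.4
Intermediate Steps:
c(p, K) = -12 - 2*p (c(p, K) = (4*(-3) - p) - p = (-12 - p) - p = -12 - 2*p)
k(s) = -1/(-12 - 2/(5 + s))
63313*k(3) = 63313*((5 + 3)/(2*(31 + 6*3))) = 63313*((½)*8/(31 + 18)) = 63313*((½)*8/49) = 63313*((½)*(1/49)*8) = 63313*(4/49) = 253252/49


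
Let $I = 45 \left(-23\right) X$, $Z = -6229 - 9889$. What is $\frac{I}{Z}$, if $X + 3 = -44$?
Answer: $- \frac{48645}{16118} \approx -3.0181$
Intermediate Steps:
$X = -47$ ($X = -3 - 44 = -47$)
$Z = -16118$
$I = 48645$ ($I = 45 \left(-23\right) \left(-47\right) = \left(-1035\right) \left(-47\right) = 48645$)
$\frac{I}{Z} = \frac{48645}{-16118} = 48645 \left(- \frac{1}{16118}\right) = - \frac{48645}{16118}$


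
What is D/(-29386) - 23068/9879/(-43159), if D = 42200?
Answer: -8996020818976/6264621512373 ≈ -1.4360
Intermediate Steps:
D/(-29386) - 23068/9879/(-43159) = 42200/(-29386) - 23068/9879/(-43159) = 42200*(-1/29386) - 23068*1/9879*(-1/43159) = -21100/14693 - 23068/9879*(-1/43159) = -21100/14693 + 23068/426367761 = -8996020818976/6264621512373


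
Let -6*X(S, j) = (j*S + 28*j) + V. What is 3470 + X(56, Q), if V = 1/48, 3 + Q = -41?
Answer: 1176767/288 ≈ 4086.0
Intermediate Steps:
Q = -44 (Q = -3 - 41 = -44)
V = 1/48 ≈ 0.020833
X(S, j) = -1/288 - 14*j/3 - S*j/6 (X(S, j) = -((j*S + 28*j) + 1/48)/6 = -((S*j + 28*j) + 1/48)/6 = -((28*j + S*j) + 1/48)/6 = -(1/48 + 28*j + S*j)/6 = -1/288 - 14*j/3 - S*j/6)
3470 + X(56, Q) = 3470 + (-1/288 - 14/3*(-44) - ⅙*56*(-44)) = 3470 + (-1/288 + 616/3 + 1232/3) = 3470 + 177407/288 = 1176767/288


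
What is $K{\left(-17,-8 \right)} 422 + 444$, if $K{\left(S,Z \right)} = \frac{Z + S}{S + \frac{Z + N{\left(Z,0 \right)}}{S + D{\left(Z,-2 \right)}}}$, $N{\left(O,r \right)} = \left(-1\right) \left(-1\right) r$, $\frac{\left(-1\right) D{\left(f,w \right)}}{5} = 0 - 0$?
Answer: $\frac{304114}{281} \approx 1082.3$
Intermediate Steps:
$D{\left(f,w \right)} = 0$ ($D{\left(f,w \right)} = - 5 \left(0 - 0\right) = - 5 \left(0 + 0\right) = \left(-5\right) 0 = 0$)
$N{\left(O,r \right)} = r$ ($N{\left(O,r \right)} = 1 r = r$)
$K{\left(S,Z \right)} = \frac{S + Z}{S + \frac{Z}{S}}$ ($K{\left(S,Z \right)} = \frac{Z + S}{S + \frac{Z + 0}{S + 0}} = \frac{S + Z}{S + \frac{Z}{S}}$)
$K{\left(-17,-8 \right)} 422 + 444 = - \frac{17 \left(-17 - 8\right)}{-8 + \left(-17\right)^{2}} \cdot 422 + 444 = \left(-17\right) \frac{1}{-8 + 289} \left(-25\right) 422 + 444 = \left(-17\right) \frac{1}{281} \left(-25\right) 422 + 444 = \frac{425}{281} \cdot 422 + 444 = \frac{179350}{281} + 444 = \frac{304114}{281}$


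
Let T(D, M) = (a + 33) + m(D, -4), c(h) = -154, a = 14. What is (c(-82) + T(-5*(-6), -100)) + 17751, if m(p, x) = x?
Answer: 17640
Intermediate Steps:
T(D, M) = 43 (T(D, M) = (14 + 33) - 4 = 47 - 4 = 43)
(c(-82) + T(-5*(-6), -100)) + 17751 = (-154 + 43) + 17751 = -111 + 17751 = 17640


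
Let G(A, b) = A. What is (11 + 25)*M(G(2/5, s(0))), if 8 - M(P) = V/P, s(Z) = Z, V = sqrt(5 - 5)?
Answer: 288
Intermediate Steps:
V = 0 (V = sqrt(0) = 0)
M(P) = 8 (M(P) = 8 - 0/P = 8 - 1*0 = 8 + 0 = 8)
(11 + 25)*M(G(2/5, s(0))) = (11 + 25)*8 = 36*8 = 288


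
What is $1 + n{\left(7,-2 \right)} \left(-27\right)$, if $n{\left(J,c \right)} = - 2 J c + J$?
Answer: $-944$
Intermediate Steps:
$n{\left(J,c \right)} = J - 2 J c$ ($n{\left(J,c \right)} = - 2 J c + J = J - 2 J c$)
$1 + n{\left(7,-2 \right)} \left(-27\right) = 1 + 7 \left(1 - -4\right) \left(-27\right) = 1 + 7 \left(1 + 4\right) \left(-27\right) = 1 + 7 \cdot 5 \left(-27\right) = 1 + 35 \left(-27\right) = 1 - 945 = -944$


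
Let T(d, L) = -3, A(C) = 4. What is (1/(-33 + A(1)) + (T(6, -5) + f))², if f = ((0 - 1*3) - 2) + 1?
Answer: 41616/841 ≈ 49.484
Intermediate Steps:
f = -4 (f = ((0 - 3) - 2) + 1 = (-3 - 2) + 1 = -5 + 1 = -4)
(1/(-33 + A(1)) + (T(6, -5) + f))² = (1/(-33 + 4) + (-3 - 4))² = (1/(-29) - 7)² = (-1/29 - 7)² = (-204/29)² = 41616/841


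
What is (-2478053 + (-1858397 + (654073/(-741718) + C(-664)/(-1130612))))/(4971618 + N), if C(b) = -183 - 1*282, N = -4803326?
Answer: -1818263601944898503/70564437708570736 ≈ -25.767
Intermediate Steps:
C(b) = -465 (C(b) = -183 - 282 = -465)
(-2478053 + (-1858397 + (654073/(-741718) + C(-664)/(-1130612))))/(4971618 + N) = (-2478053 + (-1858397 + (654073/(-741718) - 465/(-1130612))))/(4971618 - 4803326) = (-2478053 + (-1858397 + (654073*(-1/741718) - 465*(-1/1130612))))/168292 = (-2478053 + (-1858397 + (-654073/741718 + 465/1130612)))*(1/168292) = (-2478053 + (-1858397 - 369578941903/419297635708))*(1/168292) = (-2478053 - 779221837885781979/419297635708)*(1/168292) = -1818263601944898503/419297635708*1/168292 = -1818263601944898503/70564437708570736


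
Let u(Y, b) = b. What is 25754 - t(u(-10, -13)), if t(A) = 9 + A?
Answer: 25758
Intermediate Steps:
25754 - t(u(-10, -13)) = 25754 - (9 - 13) = 25754 - 1*(-4) = 25754 + 4 = 25758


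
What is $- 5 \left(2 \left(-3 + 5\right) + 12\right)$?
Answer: $-80$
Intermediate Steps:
$- 5 \left(2 \left(-3 + 5\right) + 12\right) = - 5 \left(2 \cdot 2 + 12\right) = - 5 \left(4 + 12\right) = \left(-5\right) 16 = -80$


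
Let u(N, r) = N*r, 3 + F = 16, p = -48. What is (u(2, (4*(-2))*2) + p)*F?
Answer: -1040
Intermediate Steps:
F = 13 (F = -3 + 16 = 13)
(u(2, (4*(-2))*2) + p)*F = (2*((4*(-2))*2) - 48)*13 = (2*(-8*2) - 48)*13 = (2*(-16) - 48)*13 = (-32 - 48)*13 = -80*13 = -1040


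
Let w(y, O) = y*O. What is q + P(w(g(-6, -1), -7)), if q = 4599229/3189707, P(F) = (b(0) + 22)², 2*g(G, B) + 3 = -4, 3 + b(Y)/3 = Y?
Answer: 543659712/3189707 ≈ 170.44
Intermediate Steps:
b(Y) = -9 + 3*Y
g(G, B) = -7/2 (g(G, B) = -3/2 + (½)*(-4) = -3/2 - 2 = -7/2)
w(y, O) = O*y
P(F) = 169 (P(F) = ((-9 + 3*0) + 22)² = ((-9 + 0) + 22)² = (-9 + 22)² = 13² = 169)
q = 4599229/3189707 (q = 4599229*(1/3189707) = 4599229/3189707 ≈ 1.4419)
q + P(w(g(-6, -1), -7)) = 4599229/3189707 + 169 = 543659712/3189707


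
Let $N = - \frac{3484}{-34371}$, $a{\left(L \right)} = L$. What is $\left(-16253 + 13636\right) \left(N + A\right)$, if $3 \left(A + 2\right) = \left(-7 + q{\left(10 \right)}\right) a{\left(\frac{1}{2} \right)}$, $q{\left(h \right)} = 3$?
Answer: $\frac{3443972}{513} \approx 6713.4$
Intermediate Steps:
$A = - \frac{8}{3}$ ($A = -2 + \frac{\left(-7 + 3\right) \frac{1}{2}}{3} = -2 + \frac{\left(-4\right) \frac{1}{2}}{3} = -2 + \frac{1}{3} \left(-2\right) = -2 - \frac{2}{3} = - \frac{8}{3} \approx -2.6667$)
$N = \frac{52}{513}$ ($N = \left(-3484\right) \left(- \frac{1}{34371}\right) = \frac{52}{513} \approx 0.10136$)
$\left(-16253 + 13636\right) \left(N + A\right) = \left(-16253 + 13636\right) \left(\frac{52}{513} - \frac{8}{3}\right) = \left(-2617\right) \left(- \frac{1316}{513}\right) = \frac{3443972}{513}$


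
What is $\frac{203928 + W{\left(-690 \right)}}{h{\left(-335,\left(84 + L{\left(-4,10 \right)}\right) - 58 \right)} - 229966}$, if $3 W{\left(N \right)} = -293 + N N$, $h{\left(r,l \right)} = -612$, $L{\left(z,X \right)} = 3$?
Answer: $- \frac{1087591}{691734} \approx -1.5723$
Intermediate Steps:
$W{\left(N \right)} = - \frac{293}{3} + \frac{N^{2}}{3}$ ($W{\left(N \right)} = \frac{-293 + N N}{3} = \frac{-293 + N^{2}}{3} = - \frac{293}{3} + \frac{N^{2}}{3}$)
$\frac{203928 + W{\left(-690 \right)}}{h{\left(-335,\left(84 + L{\left(-4,10 \right)}\right) - 58 \right)} - 229966} = \frac{203928 - \left(\frac{293}{3} - \frac{\left(-690\right)^{2}}{3}\right)}{-612 - 229966} = \frac{203928 + \left(- \frac{293}{3} + \frac{1}{3} \cdot 476100\right)}{-230578} = \left(203928 + \left(- \frac{293}{3} + 158700\right)\right) \left(- \frac{1}{230578}\right) = \left(203928 + \frac{475807}{3}\right) \left(- \frac{1}{230578}\right) = \frac{1087591}{3} \left(- \frac{1}{230578}\right) = - \frac{1087591}{691734}$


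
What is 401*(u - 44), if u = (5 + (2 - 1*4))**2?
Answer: -14035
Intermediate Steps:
u = 9 (u = (5 + (2 - 4))**2 = (5 - 2)**2 = 3**2 = 9)
401*(u - 44) = 401*(9 - 44) = 401*(-35) = -14035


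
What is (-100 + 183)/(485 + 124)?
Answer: 83/609 ≈ 0.13629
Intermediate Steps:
(-100 + 183)/(485 + 124) = 83/609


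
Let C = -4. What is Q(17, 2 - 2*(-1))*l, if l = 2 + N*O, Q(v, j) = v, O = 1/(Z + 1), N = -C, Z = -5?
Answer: 17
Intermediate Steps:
N = 4 (N = -1*(-4) = 4)
O = -¼ (O = 1/(-5 + 1) = 1/(-4) = -¼ ≈ -0.25000)
l = 1 (l = 2 + 4*(-¼) = 2 - 1 = 1)
Q(17, 2 - 2*(-1))*l = 17*1 = 17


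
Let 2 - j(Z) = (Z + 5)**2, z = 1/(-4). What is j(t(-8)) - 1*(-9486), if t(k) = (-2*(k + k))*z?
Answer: 9479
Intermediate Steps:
z = -1/4 (z = 1*(-1/4) = -1/4 ≈ -0.25000)
t(k) = k (t(k) = -2*(k + k)*(-1/4) = -4*k*(-1/4) = k)
j(Z) = 2 - (5 + Z)**2 (j(Z) = 2 - (Z + 5)**2 = 2 - (5 + Z)**2)
j(t(-8)) - 1*(-9486) = (2 - (5 - 8)**2) - 1*(-9486) = (2 - 1*(-3)**2) + 9486 = (2 - 1*9) + 9486 = (2 - 9) + 9486 = -7 + 9486 = 9479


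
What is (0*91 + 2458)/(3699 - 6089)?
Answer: -1229/1195 ≈ -1.0285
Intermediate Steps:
(0*91 + 2458)/(3699 - 6089) = (0 + 2458)/(-2390) = 2458*(-1/2390) = -1229/1195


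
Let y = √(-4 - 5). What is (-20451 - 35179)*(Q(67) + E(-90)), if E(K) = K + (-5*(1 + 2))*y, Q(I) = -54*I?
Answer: 206276040 + 2503350*I ≈ 2.0628e+8 + 2.5034e+6*I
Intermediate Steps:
y = 3*I (y = √(-9) = 3*I ≈ 3.0*I)
E(K) = K - 45*I (E(K) = K + (-5*(1 + 2))*(3*I) = K + (-5*3)*(3*I) = K - 45*I)
(-20451 - 35179)*(Q(67) + E(-90)) = (-20451 - 35179)*(-54*67 + (-90 - 45*I)) = -55630*(-3618 + (-90 - 45*I)) = -55630*(-3708 - 45*I) = 206276040 + 2503350*I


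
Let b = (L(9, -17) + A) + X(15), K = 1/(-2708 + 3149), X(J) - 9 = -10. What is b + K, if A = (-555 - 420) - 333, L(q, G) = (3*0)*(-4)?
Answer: -577268/441 ≈ -1309.0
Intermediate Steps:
L(q, G) = 0 (L(q, G) = 0*(-4) = 0)
X(J) = -1 (X(J) = 9 - 10 = -1)
A = -1308 (A = -975 - 333 = -1308)
K = 1/441 ≈ 0.0022676
b = -1309 (b = (0 - 1308) - 1 = -1308 - 1 = -1309)
b + K = -1309 + 1/441 = -577268/441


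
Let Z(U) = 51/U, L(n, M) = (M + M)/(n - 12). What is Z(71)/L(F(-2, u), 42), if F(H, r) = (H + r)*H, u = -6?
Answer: 17/497 ≈ 0.034205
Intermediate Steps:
F(H, r) = H*(H + r)
L(n, M) = 2*M/(-12 + n) (L(n, M) = (2*M)/(-12 + n) = 2*M/(-12 + n))
Z(71)/L(F(-2, u), 42) = (51/71)/((2*42/(-12 - 2*(-2 - 6)))) = (51*(1/71))/((2*42/(-12 - 2*(-8)))) = 51/(71*((2*42/(-12 + 16)))) = 51/(71*((2*42/4))) = 51/(71*((2*42*(¼)))) = (51/71)/21 = (51/71)*(1/21) = 17/497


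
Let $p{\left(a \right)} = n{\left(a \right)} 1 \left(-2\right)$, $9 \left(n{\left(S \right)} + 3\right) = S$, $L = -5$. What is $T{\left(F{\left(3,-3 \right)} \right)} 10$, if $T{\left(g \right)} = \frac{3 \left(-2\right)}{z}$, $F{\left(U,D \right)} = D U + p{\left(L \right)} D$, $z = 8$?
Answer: $- \frac{15}{2} \approx -7.5$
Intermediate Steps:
$n{\left(S \right)} = -3 + \frac{S}{9}$
$p{\left(a \right)} = 6 - \frac{2 a}{9}$ ($p{\left(a \right)} = \left(-3 + \frac{a}{9}\right) 1 \left(-2\right) = \left(-3 + \frac{a}{9}\right) \left(-2\right) = 6 - \frac{2 a}{9}$)
$F{\left(U,D \right)} = \frac{64 D}{9} + D U$ ($F{\left(U,D \right)} = D U + \left(6 - - \frac{10}{9}\right) D = D U + \left(6 + \frac{10}{9}\right) D = D U + \frac{64 D}{9} = \frac{64 D}{9} + D U$)
$T{\left(g \right)} = - \frac{3}{4}$ ($T{\left(g \right)} = \frac{3 \left(-2\right)}{8} = \left(-6\right) \frac{1}{8} = - \frac{3}{4}$)
$T{\left(F{\left(3,-3 \right)} \right)} 10 = \left(- \frac{3}{4}\right) 10 = - \frac{15}{2}$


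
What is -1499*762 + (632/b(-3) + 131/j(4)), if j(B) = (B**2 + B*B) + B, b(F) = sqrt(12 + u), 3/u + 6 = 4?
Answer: -41120437/36 + 632*sqrt(42)/21 ≈ -1.1420e+6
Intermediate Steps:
u = -3/2 (u = 3/(-6 + 4) = 3/(-2) = 3*(-1/2) = -3/2 ≈ -1.5000)
b(F) = sqrt(42)/2 (b(F) = sqrt(12 - 3/2) = sqrt(21/2) = sqrt(42)/2)
j(B) = B + 2*B**2 (j(B) = (B**2 + B**2) + B = 2*B**2 + B = B + 2*B**2)
-1499*762 + (632/b(-3) + 131/j(4)) = -1499*762 + (632/((sqrt(42)/2)) + 131/((4*(1 + 2*4)))) = -1142238 + (632*(sqrt(42)/21) + 131/((4*(1 + 8)))) = -1142238 + (632*sqrt(42)/21 + 131/((4*9))) = -1142238 + (632*sqrt(42)/21 + 131/36) = -1142238 + (131/36 + 632*sqrt(42)/21) = -41120437/36 + 632*sqrt(42)/21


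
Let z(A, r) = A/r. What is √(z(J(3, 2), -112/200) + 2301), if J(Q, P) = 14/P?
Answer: √9154/2 ≈ 47.838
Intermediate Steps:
√(z(J(3, 2), -112/200) + 2301) = √((14/2)/((-112/200)) + 2301) = √((14*(½))/((-112*1/200)) + 2301) = √(7/(-14/25) + 2301) = √(7*(-25/14) + 2301) = √(-25/2 + 2301) = √(4577/2) = √9154/2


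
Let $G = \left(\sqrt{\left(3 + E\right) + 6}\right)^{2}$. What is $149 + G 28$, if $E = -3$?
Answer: $317$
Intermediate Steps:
$G = 6$ ($G = \left(\sqrt{\left(3 - 3\right) + 6}\right)^{2} = \left(\sqrt{0 + 6}\right)^{2} = \left(\sqrt{6}\right)^{2} = 6$)
$149 + G 28 = 149 + 6 \cdot 28 = 149 + 168 = 317$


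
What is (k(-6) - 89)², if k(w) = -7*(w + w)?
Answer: 25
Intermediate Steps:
k(w) = -14*w
(k(-6) - 89)² = (-14*(-6) - 89)² = (84 - 89)² = (-5)² = 25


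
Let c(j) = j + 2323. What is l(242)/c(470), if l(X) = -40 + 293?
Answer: 253/2793 ≈ 0.090584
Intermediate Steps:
l(X) = 253
c(j) = 2323 + j
l(242)/c(470) = 253/(2323 + 470) = 253/2793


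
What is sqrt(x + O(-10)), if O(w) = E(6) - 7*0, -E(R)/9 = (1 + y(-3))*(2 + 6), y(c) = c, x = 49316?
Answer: 2*sqrt(12365) ≈ 222.40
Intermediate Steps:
E(R) = 144 (E(R) = -9*(1 - 3)*(2 + 6) = -(-18)*8 = -9*(-16) = 144)
O(w) = 144 (O(w) = 144 - 7*0 = 144 + 0 = 144)
sqrt(x + O(-10)) = sqrt(49316 + 144) = sqrt(49460) = 2*sqrt(12365)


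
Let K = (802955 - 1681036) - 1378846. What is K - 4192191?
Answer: -6449118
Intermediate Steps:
K = -2256927 (K = -878081 - 1378846 = -2256927)
K - 4192191 = -2256927 - 4192191 = -6449118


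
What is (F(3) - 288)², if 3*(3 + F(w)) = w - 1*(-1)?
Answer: 755161/9 ≈ 83907.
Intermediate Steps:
F(w) = -8/3 + w/3 (F(w) = -3 + (w - 1*(-1))/3 = -3 + (w + 1)/3 = -3 + (1 + w)/3 = -3 + (⅓ + w/3) = -8/3 + w/3)
(F(3) - 288)² = ((-8/3 + (⅓)*3) - 288)² = ((-8/3 + 1) - 288)² = (-5/3 - 288)² = (-869/3)² = 755161/9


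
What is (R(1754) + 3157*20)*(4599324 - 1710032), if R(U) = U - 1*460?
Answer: 186168640728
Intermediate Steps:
R(U) = -460 + U (R(U) = U - 460 = -460 + U)
(R(1754) + 3157*20)*(4599324 - 1710032) = ((-460 + 1754) + 3157*20)*(4599324 - 1710032) = (1294 + 63140)*2889292 = 64434*2889292 = 186168640728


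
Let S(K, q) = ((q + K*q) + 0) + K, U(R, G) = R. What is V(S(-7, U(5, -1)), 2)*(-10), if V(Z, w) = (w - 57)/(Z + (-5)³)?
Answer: -275/81 ≈ -3.3951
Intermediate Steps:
S(K, q) = K + q + K*q (S(K, q) = (q + K*q) + K = K + q + K*q)
V(Z, w) = (-57 + w)/(-125 + Z) (V(Z, w) = (-57 + w)/(Z - 125) = (-57 + w)/(-125 + Z))
V(S(-7, U(5, -1)), 2)*(-10) = ((-57 + 2)/(-125 + (-7 + 5 - 7*5)))*(-10) = (-55/(-125 + (-7 + 5 - 35)))*(-10) = (-55/(-125 - 37))*(-10) = (-55/(-162))*(-10) = -1/162*(-55)*(-10) = (55/162)*(-10) = -275/81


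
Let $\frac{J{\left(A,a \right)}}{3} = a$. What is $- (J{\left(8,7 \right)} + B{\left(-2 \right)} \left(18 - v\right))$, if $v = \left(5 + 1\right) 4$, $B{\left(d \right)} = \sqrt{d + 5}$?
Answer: $-21 + 6 \sqrt{3} \approx -10.608$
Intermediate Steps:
$J{\left(A,a \right)} = 3 a$
$B{\left(d \right)} = \sqrt{5 + d}$
$v = 24$ ($v = 6 \cdot 4 = 24$)
$- (J{\left(8,7 \right)} + B{\left(-2 \right)} \left(18 - v\right)) = - (3 \cdot 7 + \sqrt{5 - 2} \left(18 - 24\right)) = - (21 + \sqrt{3} \left(18 - 24\right)) = - (21 + \sqrt{3} \left(-6\right)) = - (21 - 6 \sqrt{3}) = -21 + 6 \sqrt{3}$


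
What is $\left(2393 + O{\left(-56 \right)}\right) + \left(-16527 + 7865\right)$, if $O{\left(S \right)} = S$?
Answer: $-6325$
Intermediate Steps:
$\left(2393 + O{\left(-56 \right)}\right) + \left(-16527 + 7865\right) = \left(2393 - 56\right) + \left(-16527 + 7865\right) = 2337 - 8662 = -6325$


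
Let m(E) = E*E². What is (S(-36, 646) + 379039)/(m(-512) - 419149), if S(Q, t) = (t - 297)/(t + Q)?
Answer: -231214139/82128494970 ≈ -0.0028153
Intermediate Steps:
m(E) = E³
S(Q, t) = (-297 + t)/(Q + t)
(S(-36, 646) + 379039)/(m(-512) - 419149) = ((-297 + 646)/(-36 + 646) + 379039)/((-512)³ - 419149) = (349/610 + 379039)/(-134217728 - 419149) = ((1/610)*349 + 379039)/(-134636877) = (349/610 + 379039)*(-1/134636877) = (231214139/610)*(-1/134636877) = -231214139/82128494970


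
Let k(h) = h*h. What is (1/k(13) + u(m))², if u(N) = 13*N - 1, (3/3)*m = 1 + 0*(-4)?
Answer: 4116841/28561 ≈ 144.14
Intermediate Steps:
k(h) = h²
m = 1 (m = 1 + 0*(-4) = 1 + 0 = 1)
u(N) = -1 + 13*N
(1/k(13) + u(m))² = (1/(13²) + (-1 + 13*1))² = (1/169 + (-1 + 13))² = (1/169 + 12)² = (2029/169)² = 4116841/28561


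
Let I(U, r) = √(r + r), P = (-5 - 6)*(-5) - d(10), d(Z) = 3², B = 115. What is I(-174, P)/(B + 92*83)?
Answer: 2*√23/7751 ≈ 0.0012375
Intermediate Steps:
d(Z) = 9
P = 46 (P = (-5 - 6)*(-5) - 1*9 = -11*(-5) - 9 = 55 - 9 = 46)
I(U, r) = √2*√r (I(U, r) = √(2*r) = √2*√r)
I(-174, P)/(B + 92*83) = (√2*√46)/(115 + 92*83) = (2*√23)/(115 + 7636) = (2*√23)/7751 = (2*√23)*(1/7751) = 2*√23/7751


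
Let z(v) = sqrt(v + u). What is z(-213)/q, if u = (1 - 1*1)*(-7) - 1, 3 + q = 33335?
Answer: I*sqrt(214)/33332 ≈ 0.00043888*I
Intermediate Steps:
q = 33332 (q = -3 + 33335 = 33332)
u = -1 (u = (1 - 1)*(-7) - 1 = 0*(-7) - 1 = 0 - 1 = -1)
z(v) = sqrt(-1 + v) (z(v) = sqrt(v - 1) = sqrt(-1 + v))
z(-213)/q = sqrt(-1 - 213)/33332 = sqrt(-214)*(1/33332) = (I*sqrt(214))*(1/33332) = I*sqrt(214)/33332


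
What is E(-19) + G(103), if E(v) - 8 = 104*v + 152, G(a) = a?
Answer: -1713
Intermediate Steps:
E(v) = 160 + 104*v (E(v) = 8 + (104*v + 152) = 8 + (152 + 104*v) = 160 + 104*v)
E(-19) + G(103) = (160 + 104*(-19)) + 103 = (160 - 1976) + 103 = -1816 + 103 = -1713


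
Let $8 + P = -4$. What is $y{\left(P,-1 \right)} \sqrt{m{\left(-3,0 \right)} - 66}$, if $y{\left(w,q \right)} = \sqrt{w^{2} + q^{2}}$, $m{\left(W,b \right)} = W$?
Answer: $i \sqrt{10005} \approx 100.03 i$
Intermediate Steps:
$P = -12$ ($P = -8 - 4 = -12$)
$y{\left(w,q \right)} = \sqrt{q^{2} + w^{2}}$
$y{\left(P,-1 \right)} \sqrt{m{\left(-3,0 \right)} - 66} = \sqrt{\left(-1\right)^{2} + \left(-12\right)^{2}} \sqrt{-3 - 66} = \sqrt{1 + 144} \sqrt{-69} = \sqrt{145} i \sqrt{69} = i \sqrt{10005}$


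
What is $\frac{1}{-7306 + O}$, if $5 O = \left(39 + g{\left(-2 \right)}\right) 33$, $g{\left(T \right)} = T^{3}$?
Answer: $- \frac{5}{35507} \approx -0.00014082$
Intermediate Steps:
$O = \frac{1023}{5}$ ($O = \frac{\left(39 + \left(-2\right)^{3}\right) 33}{5} = \frac{\left(39 - 8\right) 33}{5} = \frac{31 \cdot 33}{5} = \frac{1}{5} \cdot 1023 = \frac{1023}{5} \approx 204.6$)
$\frac{1}{-7306 + O} = \frac{1}{-7306 + \frac{1023}{5}} = \frac{1}{- \frac{35507}{5}} = - \frac{5}{35507}$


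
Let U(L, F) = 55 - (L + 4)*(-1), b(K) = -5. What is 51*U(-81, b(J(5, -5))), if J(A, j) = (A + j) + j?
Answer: -1122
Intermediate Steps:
J(A, j) = A + 2*j
U(L, F) = 59 + L (U(L, F) = 55 - (4 + L)*(-1) = 55 - (-4 - L) = 55 + (4 + L) = 59 + L)
51*U(-81, b(J(5, -5))) = 51*(59 - 81) = 51*(-22) = -1122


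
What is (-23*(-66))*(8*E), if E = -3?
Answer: -36432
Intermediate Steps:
(-23*(-66))*(8*E) = (-23*(-66))*(8*(-3)) = 1518*(-24) = -36432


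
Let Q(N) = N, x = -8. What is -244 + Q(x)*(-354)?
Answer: 2588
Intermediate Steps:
-244 + Q(x)*(-354) = -244 - 8*(-354) = -244 + 2832 = 2588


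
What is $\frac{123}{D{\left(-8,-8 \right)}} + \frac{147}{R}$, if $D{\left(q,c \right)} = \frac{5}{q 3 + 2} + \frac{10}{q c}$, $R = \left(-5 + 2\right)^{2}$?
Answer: $- \frac{128663}{75} \approx -1715.5$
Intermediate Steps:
$R = 9$ ($R = \left(-3\right)^{2} = 9$)
$D{\left(q,c \right)} = \frac{5}{2 + 3 q} + \frac{10}{c q}$ ($D{\left(q,c \right)} = \frac{5}{3 q + 2} + \frac{10}{c q} = \frac{5}{2 + 3 q} + 10 \frac{1}{c q} = \frac{5}{2 + 3 q} + \frac{10}{c q}$)
$\frac{123}{D{\left(-8,-8 \right)}} + \frac{147}{R} = \frac{123}{5 \frac{1}{-8} \frac{1}{-8} \frac{1}{2 + 3 \left(-8\right)} \left(4 + 6 \left(-8\right) - -64\right)} + \frac{147}{9} = \frac{123}{5 \left(- \frac{1}{8}\right) \left(- \frac{1}{8}\right) \frac{1}{2 - 24} \left(4 - 48 + 64\right)} + 147 \cdot \frac{1}{9} = \frac{123}{5 \left(- \frac{1}{8}\right) \left(- \frac{1}{8}\right) \frac{1}{-22} \cdot 20} + \frac{49}{3} = \frac{123}{5 \left(- \frac{1}{8}\right) \left(- \frac{1}{8}\right) \left(- \frac{1}{22}\right) 20} + \frac{49}{3} = \frac{123}{- \frac{25}{352}} + \frac{49}{3} = 123 \left(- \frac{352}{25}\right) + \frac{49}{3} = - \frac{43296}{25} + \frac{49}{3} = - \frac{128663}{75}$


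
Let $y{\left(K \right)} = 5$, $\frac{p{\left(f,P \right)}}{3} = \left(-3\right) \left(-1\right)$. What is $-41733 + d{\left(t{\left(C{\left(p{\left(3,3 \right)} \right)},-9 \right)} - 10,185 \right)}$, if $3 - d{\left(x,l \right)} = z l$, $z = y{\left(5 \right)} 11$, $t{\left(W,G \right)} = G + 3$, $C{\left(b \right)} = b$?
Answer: $-51905$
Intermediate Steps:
$p{\left(f,P \right)} = 9$ ($p{\left(f,P \right)} = 3 \left(\left(-3\right) \left(-1\right)\right) = 3 \cdot 3 = 9$)
$t{\left(W,G \right)} = 3 + G$
$z = 55$ ($z = 5 \cdot 11 = 55$)
$d{\left(x,l \right)} = 3 - 55 l$
$-41733 + d{\left(t{\left(C{\left(p{\left(3,3 \right)} \right)},-9 \right)} - 10,185 \right)} = -41733 + \left(3 - 10175\right) = -41733 - 10172 = -51905$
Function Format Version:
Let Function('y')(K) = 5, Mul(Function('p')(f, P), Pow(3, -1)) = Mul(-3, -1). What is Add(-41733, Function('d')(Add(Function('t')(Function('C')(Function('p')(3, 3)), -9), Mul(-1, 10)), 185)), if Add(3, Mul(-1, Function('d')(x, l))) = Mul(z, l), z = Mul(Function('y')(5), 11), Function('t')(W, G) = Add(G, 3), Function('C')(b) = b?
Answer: -51905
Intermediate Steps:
Function('p')(f, P) = 9 (Function('p')(f, P) = Mul(3, Mul(-3, -1)) = Mul(3, 3) = 9)
Function('t')(W, G) = Add(3, G)
z = 55 (z = Mul(5, 11) = 55)
Function('d')(x, l) = Add(3, Mul(-55, l)) (Function('d')(x, l) = Add(3, Mul(-1, Mul(55, l))) = Add(3, Mul(-55, l)))
Add(-41733, Function('d')(Add(Function('t')(Function('C')(Function('p')(3, 3)), -9), Mul(-1, 10)), 185)) = Add(-41733, Add(3, Mul(-55, 185))) = Add(-41733, Add(3, -10175)) = Add(-41733, -10172) = -51905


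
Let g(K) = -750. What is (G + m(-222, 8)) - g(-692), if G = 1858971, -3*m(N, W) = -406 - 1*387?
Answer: 5579956/3 ≈ 1.8600e+6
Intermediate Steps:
m(N, W) = 793/3 (m(N, W) = -(-406 - 1*387)/3 = -(-406 - 387)/3 = -1/3*(-793) = 793/3)
(G + m(-222, 8)) - g(-692) = (1858971 + 793/3) - 1*(-750) = 5577706/3 + 750 = 5579956/3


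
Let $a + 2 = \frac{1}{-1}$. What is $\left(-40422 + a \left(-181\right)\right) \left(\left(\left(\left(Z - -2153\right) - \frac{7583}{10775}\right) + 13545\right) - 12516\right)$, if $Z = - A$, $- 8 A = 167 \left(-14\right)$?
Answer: $- \frac{4965649054947}{43100} \approx -1.1521 \cdot 10^{8}$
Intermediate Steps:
$A = \frac{1169}{4}$ ($A = - \frac{167 \left(-14\right)}{8} = \left(- \frac{1}{8}\right) \left(-2338\right) = \frac{1169}{4} \approx 292.25$)
$Z = - \frac{1169}{4}$ ($Z = \left(-1\right) \frac{1169}{4} = - \frac{1169}{4} \approx -292.25$)
$a = -3$ ($a = -2 + \frac{1}{-1} = -2 - 1 = -3$)
$\left(-40422 + a \left(-181\right)\right) \left(\left(\left(\left(Z - -2153\right) - \frac{7583}{10775}\right) + 13545\right) - 12516\right) = \left(-40422 - -543\right) \left(\left(\left(\left(- \frac{1169}{4} - -2153\right) - \frac{7583}{10775}\right) + 13545\right) - 12516\right) = \left(-40422 + 543\right) \left(\left(\left(\left(- \frac{1169}{4} + 2153\right) - \frac{7583}{10775}\right) + 13545\right) - 12516\right) = - 39879 \left(\left(\left(\frac{7443}{4} - \frac{7583}{10775}\right) + 13545\right) - 12516\right) = - 39879 \left(\left(\frac{80167993}{43100} + 13545\right) - 12516\right) = - 39879 \left(\frac{663957493}{43100} - 12516\right) = \left(-39879\right) \frac{124517893}{43100} = - \frac{4965649054947}{43100}$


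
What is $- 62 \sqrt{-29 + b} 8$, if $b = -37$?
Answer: $- 496 i \sqrt{66} \approx - 4029.5 i$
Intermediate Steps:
$- 62 \sqrt{-29 + b} 8 = - 62 \sqrt{-29 - 37} \cdot 8 = - 62 \sqrt{-66} \cdot 8 = - 62 i \sqrt{66} \cdot 8 = - 496 i \sqrt{66}$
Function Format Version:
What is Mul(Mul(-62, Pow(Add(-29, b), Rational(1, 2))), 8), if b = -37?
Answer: Mul(-496, I, Pow(66, Rational(1, 2))) ≈ Mul(-4029.5, I)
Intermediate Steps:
Mul(Mul(-62, Pow(Add(-29, b), Rational(1, 2))), 8) = Mul(Mul(-62, Pow(Add(-29, -37), Rational(1, 2))), 8) = Mul(Mul(-62, Pow(-66, Rational(1, 2))), 8) = Mul(Mul(-62, Mul(I, Pow(66, Rational(1, 2)))), 8) = Mul(Mul(-62, I, Pow(66, Rational(1, 2))), 8) = Mul(-496, I, Pow(66, Rational(1, 2)))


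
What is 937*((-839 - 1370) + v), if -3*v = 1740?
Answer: -2613293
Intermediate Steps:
v = -580 (v = -1/3*1740 = -580)
937*((-839 - 1370) + v) = 937*((-839 - 1370) - 580) = 937*(-2209 - 580) = 937*(-2789) = -2613293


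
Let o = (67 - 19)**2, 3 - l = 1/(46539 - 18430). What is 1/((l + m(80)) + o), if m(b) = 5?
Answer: 28109/64988007 ≈ 0.00043253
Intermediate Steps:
l = 84326/28109 (l = 3 - 1/(46539 - 18430) = 3 - 1/28109 = 84326/28109 ≈ 3.0000)
o = 2304 (o = 48**2 = 2304)
1/((l + m(80)) + o) = 1/((84326/28109 + 5) + 2304) = 1/(224871/28109 + 2304) = 1/(64988007/28109) = 28109/64988007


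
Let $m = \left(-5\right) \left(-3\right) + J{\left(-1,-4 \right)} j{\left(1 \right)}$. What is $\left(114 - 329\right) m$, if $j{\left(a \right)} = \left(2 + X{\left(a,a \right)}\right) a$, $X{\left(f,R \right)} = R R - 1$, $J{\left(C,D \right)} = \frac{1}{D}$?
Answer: $- \frac{6235}{2} \approx -3117.5$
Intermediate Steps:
$X{\left(f,R \right)} = -1 + R^{2}$ ($X{\left(f,R \right)} = R^{2} - 1 = -1 + R^{2}$)
$j{\left(a \right)} = a \left(1 + a^{2}\right)$ ($j{\left(a \right)} = \left(2 + \left(-1 + a^{2}\right)\right) a = \left(1 + a^{2}\right) a = a \left(1 + a^{2}\right)$)
$m = \frac{29}{2}$ ($m = \left(-5\right) \left(-3\right) + \frac{1 + 1^{3}}{-4} = 15 - \frac{1 + 1}{4} = 15 - \frac{1}{2} = \frac{29}{2} \approx 14.5$)
$\left(114 - 329\right) m = \left(114 - 329\right) \frac{29}{2} = \left(-215\right) \frac{29}{2} = - \frac{6235}{2}$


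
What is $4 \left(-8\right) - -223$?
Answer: $191$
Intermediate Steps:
$4 \left(-8\right) - -223 = -32 + 223 = 191$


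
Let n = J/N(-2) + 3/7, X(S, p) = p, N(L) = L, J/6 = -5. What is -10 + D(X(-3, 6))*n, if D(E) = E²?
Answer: 3818/7 ≈ 545.43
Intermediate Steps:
J = -30 (J = 6*(-5) = -30)
n = 108/7 (n = -30/(-2) + 3/7 = -30*(-½) + 3*(⅐) = 15 + 3/7 = 108/7 ≈ 15.429)
-10 + D(X(-3, 6))*n = -10 + 6²*(108/7) = -10 + 36*(108/7) = -10 + 3888/7 = 3818/7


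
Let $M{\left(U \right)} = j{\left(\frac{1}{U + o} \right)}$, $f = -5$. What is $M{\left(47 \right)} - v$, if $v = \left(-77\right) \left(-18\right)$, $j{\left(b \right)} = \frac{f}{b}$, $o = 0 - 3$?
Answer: $-1606$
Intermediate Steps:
$o = -3$ ($o = 0 - 3 = -3$)
$j{\left(b \right)} = - \frac{5}{b}$
$M{\left(U \right)} = 15 - 5 U$ ($M{\left(U \right)} = - \frac{5}{\frac{1}{U - 3}} = - \frac{5}{\frac{1}{-3 + U}} = - 5 \left(-3 + U\right) = 15 - 5 U$)
$v = 1386$
$M{\left(47 \right)} - v = \left(15 - 235\right) - 1386 = -220 - 1386 = -1606$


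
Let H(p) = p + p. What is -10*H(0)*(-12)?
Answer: 0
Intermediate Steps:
H(p) = 2*p
-10*H(0)*(-12) = -20*0*(-12) = -10*0*(-12) = 0*(-12) = 0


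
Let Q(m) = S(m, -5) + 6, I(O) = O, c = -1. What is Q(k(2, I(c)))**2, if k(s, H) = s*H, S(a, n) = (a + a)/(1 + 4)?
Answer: 676/25 ≈ 27.040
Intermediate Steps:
S(a, n) = 2*a/5 (S(a, n) = (2*a)/5 = (2*a)*(1/5) = 2*a/5)
k(s, H) = H*s
Q(m) = 6 + 2*m/5 (Q(m) = 2*m/5 + 6 = 6 + 2*m/5)
Q(k(2, I(c)))**2 = (6 + 2*(-1*2)/5)**2 = (6 + (2/5)*(-2))**2 = (6 - 4/5)**2 = (26/5)**2 = 676/25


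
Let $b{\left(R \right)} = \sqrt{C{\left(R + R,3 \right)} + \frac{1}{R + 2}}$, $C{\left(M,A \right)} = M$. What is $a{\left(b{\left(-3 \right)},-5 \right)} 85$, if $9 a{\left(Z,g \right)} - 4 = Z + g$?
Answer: $- \frac{85}{9} + \frac{85 i \sqrt{7}}{9} \approx -9.4444 + 24.988 i$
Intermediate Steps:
$b{\left(R \right)} = \sqrt{\frac{1}{2 + R} + 2 R}$ ($b{\left(R \right)} = \sqrt{\left(R + R\right) + \frac{1}{R + 2}} = \sqrt{2 R + \frac{1}{2 + R}} = \sqrt{\frac{1}{2 + R} + 2 R}$)
$a{\left(Z,g \right)} = \frac{4}{9} + \frac{Z}{9} + \frac{g}{9}$ ($a{\left(Z,g \right)} = \frac{4}{9} + \frac{Z + g}{9} = \frac{4}{9} + \left(\frac{Z}{9} + \frac{g}{9}\right) = \frac{4}{9} + \frac{Z}{9} + \frac{g}{9}$)
$a{\left(b{\left(-3 \right)},-5 \right)} 85 = \left(\frac{4}{9} + \frac{\sqrt{\frac{1 + 2 \left(-3\right) \left(2 - 3\right)}{2 - 3}}}{9} + \frac{1}{9} \left(-5\right)\right) 85 = \left(\frac{4}{9} + \frac{\sqrt{\frac{1 + 2 \left(-3\right) \left(-1\right)}{-1}}}{9} - \frac{5}{9}\right) 85 = \left(\frac{4}{9} + \frac{\sqrt{- (1 + 6)}}{9} - \frac{5}{9}\right) 85 = \left(\frac{4}{9} + \frac{\sqrt{\left(-1\right) 7}}{9} - \frac{5}{9}\right) 85 = \left(\frac{4}{9} + \frac{\sqrt{-7}}{9} - \frac{5}{9}\right) 85 = \left(\frac{4}{9} + \frac{i \sqrt{7}}{9} - \frac{5}{9}\right) 85 = \left(- \frac{1}{9} + \frac{i \sqrt{7}}{9}\right) 85 = - \frac{85}{9} + \frac{85 i \sqrt{7}}{9}$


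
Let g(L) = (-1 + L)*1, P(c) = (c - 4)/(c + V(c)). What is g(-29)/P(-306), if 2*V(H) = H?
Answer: -1377/31 ≈ -44.419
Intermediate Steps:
V(H) = H/2
P(c) = 2*(-4 + c)/(3*c) (P(c) = (c - 4)/(c + c/2) = (-4 + c)/((3*c/2)) = (-4 + c)*(2/(3*c)) = 2*(-4 + c)/(3*c))
g(L) = -1 + L
g(-29)/P(-306) = (-1 - 29)/(((⅔)*(-4 - 306)/(-306))) = -30/((⅔)*(-1/306)*(-310)) = -30/310/459 = -30*459/310 = -1377/31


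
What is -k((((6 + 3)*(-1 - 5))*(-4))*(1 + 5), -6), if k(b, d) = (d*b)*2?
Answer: 15552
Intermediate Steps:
k(b, d) = 2*b*d (k(b, d) = (b*d)*2 = 2*b*d)
-k((((6 + 3)*(-1 - 5))*(-4))*(1 + 5), -6) = -2*(((6 + 3)*(-1 - 5))*(-4))*(1 + 5)*(-6) = -2*((9*(-6))*(-4))*6*(-6) = -2*-54*(-4)*6*(-6) = -2*216*6*(-6) = -2*1296*(-6) = -1*(-15552) = 15552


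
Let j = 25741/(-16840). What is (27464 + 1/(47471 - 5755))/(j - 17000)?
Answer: -1607782475750/995294190963 ≈ -1.6154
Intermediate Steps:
j = -25741/16840 (j = 25741*(-1/16840) = -25741/16840 ≈ -1.5286)
(27464 + 1/(47471 - 5755))/(j - 17000) = (27464 + 1/(47471 - 5755))/(-25741/16840 - 17000) = (27464 + 1/41716)/(-286305741/16840) = (27464 + 1/41716)*(-16840/286305741) = (1145688225/41716)*(-16840/286305741) = -1607782475750/995294190963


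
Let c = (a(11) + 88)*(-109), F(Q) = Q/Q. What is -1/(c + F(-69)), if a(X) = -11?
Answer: 1/8392 ≈ 0.00011916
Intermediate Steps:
F(Q) = 1
c = -8393 (c = (-11 + 88)*(-109) = 77*(-109) = -8393)
-1/(c + F(-69)) = -1/(-8393 + 1) = -1/(-8392) = -1*(-1/8392) = 1/8392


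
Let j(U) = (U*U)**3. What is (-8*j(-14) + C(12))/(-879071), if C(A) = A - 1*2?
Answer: 60236278/879071 ≈ 68.523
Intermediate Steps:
C(A) = -2 + A (C(A) = A - 2 = -2 + A)
j(U) = U**6 (j(U) = (U**2)**3 = U**6)
(-8*j(-14) + C(12))/(-879071) = (-8*(-14)**6 + (-2 + 12))/(-879071) = (-8*7529536 + 10)*(-1/879071) = (-60236288 + 10)*(-1/879071) = -60236278*(-1/879071) = 60236278/879071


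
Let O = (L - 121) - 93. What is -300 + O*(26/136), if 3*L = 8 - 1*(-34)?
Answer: -5750/17 ≈ -338.24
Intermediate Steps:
L = 14 (L = (8 - 1*(-34))/3 = (8 + 34)/3 = (⅓)*42 = 14)
O = -200 (O = (14 - 121) - 93 = -107 - 93 = -200)
-300 + O*(26/136) = -300 - 5200/136 = -300 - 200*13/68 = -300 - 650/17 = -5750/17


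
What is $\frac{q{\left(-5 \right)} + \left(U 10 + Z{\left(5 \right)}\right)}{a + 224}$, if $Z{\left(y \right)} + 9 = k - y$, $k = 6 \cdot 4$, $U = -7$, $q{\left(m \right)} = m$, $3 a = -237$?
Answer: $- \frac{13}{29} \approx -0.44828$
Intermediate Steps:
$a = -79$ ($a = \frac{1}{3} \left(-237\right) = -79$)
$k = 24$
$Z{\left(y \right)} = 15 - y$ ($Z{\left(y \right)} = -9 - \left(-24 + y\right) = 15 - y$)
$\frac{q{\left(-5 \right)} + \left(U 10 + Z{\left(5 \right)}\right)}{a + 224} = \frac{-5 + \left(\left(-7\right) 10 + \left(15 - 5\right)\right)}{-79 + 224} = \frac{-5 + \left(-70 + \left(15 - 5\right)\right)}{145} = \left(-5 + \left(-70 + 10\right)\right) \frac{1}{145} = \left(-5 - 60\right) \frac{1}{145} = \left(-65\right) \frac{1}{145} = - \frac{13}{29}$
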